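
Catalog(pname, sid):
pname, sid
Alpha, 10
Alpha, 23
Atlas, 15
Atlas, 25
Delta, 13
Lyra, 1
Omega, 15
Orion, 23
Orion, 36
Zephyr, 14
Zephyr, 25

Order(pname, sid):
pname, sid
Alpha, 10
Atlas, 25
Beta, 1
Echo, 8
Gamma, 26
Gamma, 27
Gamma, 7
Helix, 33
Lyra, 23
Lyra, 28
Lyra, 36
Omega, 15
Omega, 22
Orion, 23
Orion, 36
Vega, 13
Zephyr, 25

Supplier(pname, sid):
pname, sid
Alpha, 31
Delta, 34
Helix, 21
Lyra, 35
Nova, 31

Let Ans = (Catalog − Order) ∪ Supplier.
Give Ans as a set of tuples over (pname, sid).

Taking the difference: {(Alpha, 23), (Atlas, 15), (Delta, 13), (Lyra, 1), (Zephyr, 14)}
Taking the union: {(Alpha, 23), (Alpha, 31), (Atlas, 15), (Delta, 13), (Delta, 34), (Helix, 21), (Lyra, 1), (Lyra, 35), (Nova, 31), (Zephyr, 14)}

{(Alpha, 23), (Alpha, 31), (Atlas, 15), (Delta, 13), (Delta, 34), (Helix, 21), (Lyra, 1), (Lyra, 35), (Nova, 31), (Zephyr, 14)}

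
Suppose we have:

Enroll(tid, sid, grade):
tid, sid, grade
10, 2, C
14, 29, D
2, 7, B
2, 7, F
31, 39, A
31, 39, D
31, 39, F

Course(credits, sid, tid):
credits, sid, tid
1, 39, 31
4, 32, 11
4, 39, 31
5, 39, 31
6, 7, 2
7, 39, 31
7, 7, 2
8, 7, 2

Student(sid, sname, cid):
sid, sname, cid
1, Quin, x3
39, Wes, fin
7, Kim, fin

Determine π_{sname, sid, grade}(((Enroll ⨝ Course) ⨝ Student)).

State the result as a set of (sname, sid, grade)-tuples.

{(Kim, 7, B), (Kim, 7, F), (Wes, 39, A), (Wes, 39, D), (Wes, 39, F)}

Natural join on tid, sid: {(2, 7, B, 6), (2, 7, B, 7), (2, 7, B, 8), (2, 7, F, 6), (2, 7, F, 7), (2, 7, F, 8), (31, 39, A, 1), (31, 39, A, 4), (31, 39, A, 5), (31, 39, A, 7), (31, 39, D, 1), (31, 39, D, 4), (31, 39, D, 5), (31, 39, D, 7), (31, 39, F, 1), (31, 39, F, 4), (31, 39, F, 5), (31, 39, F, 7)}
Natural join on sid: {(2, 7, B, 6, Kim, fin), (2, 7, B, 7, Kim, fin), (2, 7, B, 8, Kim, fin), (2, 7, F, 6, Kim, fin), (2, 7, F, 7, Kim, fin), (2, 7, F, 8, Kim, fin), (31, 39, A, 1, Wes, fin), (31, 39, A, 4, Wes, fin), (31, 39, A, 5, Wes, fin), (31, 39, A, 7, Wes, fin), (31, 39, D, 1, Wes, fin), (31, 39, D, 4, Wes, fin), (31, 39, D, 5, Wes, fin), (31, 39, D, 7, Wes, fin), (31, 39, F, 1, Wes, fin), (31, 39, F, 4, Wes, fin), (31, 39, F, 5, Wes, fin), (31, 39, F, 7, Wes, fin)}
Keep only column(s) sname, sid, grade (13 duplicate(s) eliminated): {(Kim, 7, B), (Kim, 7, F), (Wes, 39, A), (Wes, 39, D), (Wes, 39, F)}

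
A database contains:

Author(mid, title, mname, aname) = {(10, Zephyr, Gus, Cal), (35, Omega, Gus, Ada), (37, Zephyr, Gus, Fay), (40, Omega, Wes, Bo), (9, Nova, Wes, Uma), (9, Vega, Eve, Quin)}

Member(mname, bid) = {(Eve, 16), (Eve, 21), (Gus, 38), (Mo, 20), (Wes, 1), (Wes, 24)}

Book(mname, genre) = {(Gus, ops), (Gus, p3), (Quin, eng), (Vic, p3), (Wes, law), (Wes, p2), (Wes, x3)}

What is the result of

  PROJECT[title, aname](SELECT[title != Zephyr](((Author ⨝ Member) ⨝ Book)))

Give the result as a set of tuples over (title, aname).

Author ⋈ Member (natural join on mname): {(10, Zephyr, Gus, Cal, 38), (35, Omega, Gus, Ada, 38), (37, Zephyr, Gus, Fay, 38), (40, Omega, Wes, Bo, 1), (40, Omega, Wes, Bo, 24), (9, Nova, Wes, Uma, 1), (9, Nova, Wes, Uma, 24), (9, Vega, Eve, Quin, 16), (9, Vega, Eve, Quin, 21)}
(Author ⨝ Member) ⋈ Book (natural join on mname): {(10, Zephyr, Gus, Cal, 38, ops), (10, Zephyr, Gus, Cal, 38, p3), (35, Omega, Gus, Ada, 38, ops), (35, Omega, Gus, Ada, 38, p3), (37, Zephyr, Gus, Fay, 38, ops), (37, Zephyr, Gus, Fay, 38, p3), (40, Omega, Wes, Bo, 1, law), (40, Omega, Wes, Bo, 1, p2), (40, Omega, Wes, Bo, 1, x3), (40, Omega, Wes, Bo, 24, law), (40, Omega, Wes, Bo, 24, p2), (40, Omega, Wes, Bo, 24, x3), (9, Nova, Wes, Uma, 1, law), (9, Nova, Wes, Uma, 1, p2), (9, Nova, Wes, Uma, 1, x3), (9, Nova, Wes, Uma, 24, law), (9, Nova, Wes, Uma, 24, p2), (9, Nova, Wes, Uma, 24, x3)}
σ[title != Zephyr]: keep tuples satisfying title != Zephyr → {(35, Omega, Gus, Ada, 38, ops), (35, Omega, Gus, Ada, 38, p3), (40, Omega, Wes, Bo, 1, law), (40, Omega, Wes, Bo, 1, p2), (40, Omega, Wes, Bo, 1, x3), (40, Omega, Wes, Bo, 24, law), (40, Omega, Wes, Bo, 24, p2), (40, Omega, Wes, Bo, 24, x3), (9, Nova, Wes, Uma, 1, law), (9, Nova, Wes, Uma, 1, p2), (9, Nova, Wes, Uma, 1, x3), (9, Nova, Wes, Uma, 24, law), (9, Nova, Wes, Uma, 24, p2), (9, Nova, Wes, Uma, 24, x3)}
Projecting to title, aname (11 duplicate(s) eliminated): {(Nova, Uma), (Omega, Ada), (Omega, Bo)}

{(Nova, Uma), (Omega, Ada), (Omega, Bo)}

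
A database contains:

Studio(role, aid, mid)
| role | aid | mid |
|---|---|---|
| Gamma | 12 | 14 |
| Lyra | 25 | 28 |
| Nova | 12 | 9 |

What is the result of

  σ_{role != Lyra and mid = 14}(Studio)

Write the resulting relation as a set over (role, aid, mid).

{(Gamma, 12, 14)}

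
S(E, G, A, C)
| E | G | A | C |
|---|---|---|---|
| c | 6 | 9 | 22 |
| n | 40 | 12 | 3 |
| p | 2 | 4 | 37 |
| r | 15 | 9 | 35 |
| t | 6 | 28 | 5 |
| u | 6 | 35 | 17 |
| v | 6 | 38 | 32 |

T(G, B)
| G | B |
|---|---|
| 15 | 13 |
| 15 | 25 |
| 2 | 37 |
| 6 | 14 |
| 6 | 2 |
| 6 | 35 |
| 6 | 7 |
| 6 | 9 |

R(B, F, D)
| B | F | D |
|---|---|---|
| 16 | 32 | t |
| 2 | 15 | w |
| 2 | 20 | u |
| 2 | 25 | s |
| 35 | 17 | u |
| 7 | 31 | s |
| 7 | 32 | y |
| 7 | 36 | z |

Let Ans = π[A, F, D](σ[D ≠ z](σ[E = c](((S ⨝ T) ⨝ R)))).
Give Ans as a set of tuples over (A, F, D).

Joining S and T on G yields {(c, 6, 9, 22, 14), (c, 6, 9, 22, 2), (c, 6, 9, 22, 35), (c, 6, 9, 22, 7), (c, 6, 9, 22, 9), (p, 2, 4, 37, 37), (r, 15, 9, 35, 13), (r, 15, 9, 35, 25), (t, 6, 28, 5, 14), (t, 6, 28, 5, 2), (t, 6, 28, 5, 35), (t, 6, 28, 5, 7), (t, 6, 28, 5, 9), (u, 6, 35, 17, 14), (u, 6, 35, 17, 2), (u, 6, 35, 17, 35), (u, 6, 35, 17, 7), (u, 6, 35, 17, 9), (v, 6, 38, 32, 14), (v, 6, 38, 32, 2), (v, 6, 38, 32, 35), (v, 6, 38, 32, 7), (v, 6, 38, 32, 9)}.
Joining (S ⨝ T) and R on B yields {(c, 6, 9, 22, 2, 15, w), (c, 6, 9, 22, 2, 20, u), (c, 6, 9, 22, 2, 25, s), (c, 6, 9, 22, 35, 17, u), (c, 6, 9, 22, 7, 31, s), (c, 6, 9, 22, 7, 32, y), (c, 6, 9, 22, 7, 36, z), (t, 6, 28, 5, 2, 15, w), (t, 6, 28, 5, 2, 20, u), (t, 6, 28, 5, 2, 25, s), (t, 6, 28, 5, 35, 17, u), (t, 6, 28, 5, 7, 31, s), (t, 6, 28, 5, 7, 32, y), (t, 6, 28, 5, 7, 36, z), (u, 6, 35, 17, 2, 15, w), (u, 6, 35, 17, 2, 20, u), (u, 6, 35, 17, 2, 25, s), (u, 6, 35, 17, 35, 17, u), (u, 6, 35, 17, 7, 31, s), (u, 6, 35, 17, 7, 32, y), (u, 6, 35, 17, 7, 36, z), (v, 6, 38, 32, 2, 15, w), (v, 6, 38, 32, 2, 20, u), (v, 6, 38, 32, 2, 25, s), (v, 6, 38, 32, 35, 17, u), (v, 6, 38, 32, 7, 31, s), (v, 6, 38, 32, 7, 32, y), (v, 6, 38, 32, 7, 36, z)}.
Apply σ_{E = c}; surviving tuples: {(c, 6, 9, 22, 2, 15, w), (c, 6, 9, 22, 2, 20, u), (c, 6, 9, 22, 2, 25, s), (c, 6, 9, 22, 35, 17, u), (c, 6, 9, 22, 7, 31, s), (c, 6, 9, 22, 7, 32, y), (c, 6, 9, 22, 7, 36, z)}
Apply σ_{D ≠ z}; surviving tuples: {(c, 6, 9, 22, 2, 15, w), (c, 6, 9, 22, 2, 20, u), (c, 6, 9, 22, 2, 25, s), (c, 6, 9, 22, 35, 17, u), (c, 6, 9, 22, 7, 31, s), (c, 6, 9, 22, 7, 32, y)}
π_{A, F, D} gives {(9, 15, w), (9, 17, u), (9, 20, u), (9, 25, s), (9, 31, s), (9, 32, y)}.

{(9, 15, w), (9, 17, u), (9, 20, u), (9, 25, s), (9, 31, s), (9, 32, y)}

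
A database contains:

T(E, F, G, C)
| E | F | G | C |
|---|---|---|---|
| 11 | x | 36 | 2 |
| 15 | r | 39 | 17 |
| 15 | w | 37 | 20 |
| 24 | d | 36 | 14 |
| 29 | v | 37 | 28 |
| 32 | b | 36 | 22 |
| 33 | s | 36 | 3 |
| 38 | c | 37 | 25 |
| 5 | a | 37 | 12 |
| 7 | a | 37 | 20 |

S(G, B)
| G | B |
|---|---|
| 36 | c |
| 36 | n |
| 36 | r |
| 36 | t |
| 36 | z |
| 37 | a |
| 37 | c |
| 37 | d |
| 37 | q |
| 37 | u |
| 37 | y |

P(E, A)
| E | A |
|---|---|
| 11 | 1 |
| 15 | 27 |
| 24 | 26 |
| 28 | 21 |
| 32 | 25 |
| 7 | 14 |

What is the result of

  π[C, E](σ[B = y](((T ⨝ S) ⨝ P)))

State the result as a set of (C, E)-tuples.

T ⋈ S (natural join on G): {(11, x, 36, 2, c), (11, x, 36, 2, n), (11, x, 36, 2, r), (11, x, 36, 2, t), (11, x, 36, 2, z), (15, w, 37, 20, a), (15, w, 37, 20, c), (15, w, 37, 20, d), (15, w, 37, 20, q), (15, w, 37, 20, u), (15, w, 37, 20, y), (24, d, 36, 14, c), (24, d, 36, 14, n), (24, d, 36, 14, r), (24, d, 36, 14, t), (24, d, 36, 14, z), (29, v, 37, 28, a), (29, v, 37, 28, c), (29, v, 37, 28, d), (29, v, 37, 28, q), (29, v, 37, 28, u), (29, v, 37, 28, y), (32, b, 36, 22, c), (32, b, 36, 22, n), (32, b, 36, 22, r), (32, b, 36, 22, t), (32, b, 36, 22, z), (33, s, 36, 3, c), (33, s, 36, 3, n), (33, s, 36, 3, r), (33, s, 36, 3, t), (33, s, 36, 3, z), (38, c, 37, 25, a), (38, c, 37, 25, c), (38, c, 37, 25, d), (38, c, 37, 25, q), (38, c, 37, 25, u), (38, c, 37, 25, y), (5, a, 37, 12, a), (5, a, 37, 12, c), (5, a, 37, 12, d), (5, a, 37, 12, q), (5, a, 37, 12, u), (5, a, 37, 12, y), (7, a, 37, 20, a), (7, a, 37, 20, c), (7, a, 37, 20, d), (7, a, 37, 20, q), (7, a, 37, 20, u), (7, a, 37, 20, y)}
(T ⨝ S) ⋈ P (natural join on E): {(11, x, 36, 2, c, 1), (11, x, 36, 2, n, 1), (11, x, 36, 2, r, 1), (11, x, 36, 2, t, 1), (11, x, 36, 2, z, 1), (15, w, 37, 20, a, 27), (15, w, 37, 20, c, 27), (15, w, 37, 20, d, 27), (15, w, 37, 20, q, 27), (15, w, 37, 20, u, 27), (15, w, 37, 20, y, 27), (24, d, 36, 14, c, 26), (24, d, 36, 14, n, 26), (24, d, 36, 14, r, 26), (24, d, 36, 14, t, 26), (24, d, 36, 14, z, 26), (32, b, 36, 22, c, 25), (32, b, 36, 22, n, 25), (32, b, 36, 22, r, 25), (32, b, 36, 22, t, 25), (32, b, 36, 22, z, 25), (7, a, 37, 20, a, 14), (7, a, 37, 20, c, 14), (7, a, 37, 20, d, 14), (7, a, 37, 20, q, 14), (7, a, 37, 20, u, 14), (7, a, 37, 20, y, 14)}
Filtering on B = y leaves {(15, w, 37, 20, y, 27), (7, a, 37, 20, y, 14)}.
Projecting to C, E: {(20, 15), (20, 7)}

{(20, 15), (20, 7)}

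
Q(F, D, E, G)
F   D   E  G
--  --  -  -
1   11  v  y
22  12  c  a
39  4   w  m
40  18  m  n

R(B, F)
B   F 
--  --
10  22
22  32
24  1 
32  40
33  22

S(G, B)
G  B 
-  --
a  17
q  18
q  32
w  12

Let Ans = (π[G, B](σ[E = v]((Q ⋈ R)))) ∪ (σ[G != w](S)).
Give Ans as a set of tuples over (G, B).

Joining Q and R on F yields {(1, 11, v, y, 24), (22, 12, c, a, 10), (22, 12, c, a, 33), (40, 18, m, n, 32)}.
Selection E = v: {(1, 11, v, y, 24)}
π[G, B]: project onto (G, B) → {(y, 24)}
Selection G != w: {(a, 17), (q, 18), (q, 32)}
Set union of the two operands is {(a, 17), (q, 18), (q, 32), (y, 24)}.

{(a, 17), (q, 18), (q, 32), (y, 24)}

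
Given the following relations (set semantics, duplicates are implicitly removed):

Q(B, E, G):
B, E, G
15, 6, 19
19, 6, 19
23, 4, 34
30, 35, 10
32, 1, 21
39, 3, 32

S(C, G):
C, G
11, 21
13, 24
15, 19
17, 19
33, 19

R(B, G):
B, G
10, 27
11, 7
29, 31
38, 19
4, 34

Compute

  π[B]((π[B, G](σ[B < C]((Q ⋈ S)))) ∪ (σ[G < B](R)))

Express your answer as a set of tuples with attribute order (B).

Natural join on G: {(15, 6, 19, 15), (15, 6, 19, 17), (15, 6, 19, 33), (19, 6, 19, 15), (19, 6, 19, 17), (19, 6, 19, 33), (32, 1, 21, 11)}
σ[B < C]: keep tuples satisfying B < C → {(15, 6, 19, 17), (15, 6, 19, 33), (19, 6, 19, 33)}
Projecting to B, G (1 duplicate(s) eliminated): {(15, 19), (19, 19)}
σ[G < B]: keep tuples satisfying G < B → {(11, 7), (38, 19)}
Set union of the two operands is {(11, 7), (15, 19), (19, 19), (38, 19)}.
Projecting to B: {11, 15, 19, 38}

{11, 15, 19, 38}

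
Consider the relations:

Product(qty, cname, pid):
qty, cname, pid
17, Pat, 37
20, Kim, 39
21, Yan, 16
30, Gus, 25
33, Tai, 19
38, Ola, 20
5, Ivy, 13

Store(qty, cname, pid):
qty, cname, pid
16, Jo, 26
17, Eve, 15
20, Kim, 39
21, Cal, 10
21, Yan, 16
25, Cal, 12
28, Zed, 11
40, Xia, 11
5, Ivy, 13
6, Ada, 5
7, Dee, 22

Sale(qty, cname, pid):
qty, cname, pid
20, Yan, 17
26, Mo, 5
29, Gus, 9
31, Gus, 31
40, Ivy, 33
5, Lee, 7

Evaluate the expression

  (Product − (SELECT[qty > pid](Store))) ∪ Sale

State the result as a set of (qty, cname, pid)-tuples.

Selection qty > pid: {(17, Eve, 15), (21, Cal, 10), (21, Yan, 16), (25, Cal, 12), (28, Zed, 11), (40, Xia, 11), (6, Ada, 5)}
Difference: {(17, Pat, 37), (20, Kim, 39), (21, Yan, 16), (30, Gus, 25), (33, Tai, 19), (38, Ola, 20), (5, Ivy, 13)} with {(17, Eve, 15), (21, Cal, 10), (21, Yan, 16), (25, Cal, 12), (28, Zed, 11), (40, Xia, 11), (6, Ada, 5)} → {(17, Pat, 37), (20, Kim, 39), (30, Gus, 25), (33, Tai, 19), (38, Ola, 20), (5, Ivy, 13)}
Union: {(17, Pat, 37), (20, Kim, 39), (30, Gus, 25), (33, Tai, 19), (38, Ola, 20), (5, Ivy, 13)} with {(20, Yan, 17), (26, Mo, 5), (29, Gus, 9), (31, Gus, 31), (40, Ivy, 33), (5, Lee, 7)} → {(17, Pat, 37), (20, Kim, 39), (20, Yan, 17), (26, Mo, 5), (29, Gus, 9), (30, Gus, 25), (31, Gus, 31), (33, Tai, 19), (38, Ola, 20), (40, Ivy, 33), (5, Ivy, 13), (5, Lee, 7)}

{(17, Pat, 37), (20, Kim, 39), (20, Yan, 17), (26, Mo, 5), (29, Gus, 9), (30, Gus, 25), (31, Gus, 31), (33, Tai, 19), (38, Ola, 20), (40, Ivy, 33), (5, Ivy, 13), (5, Lee, 7)}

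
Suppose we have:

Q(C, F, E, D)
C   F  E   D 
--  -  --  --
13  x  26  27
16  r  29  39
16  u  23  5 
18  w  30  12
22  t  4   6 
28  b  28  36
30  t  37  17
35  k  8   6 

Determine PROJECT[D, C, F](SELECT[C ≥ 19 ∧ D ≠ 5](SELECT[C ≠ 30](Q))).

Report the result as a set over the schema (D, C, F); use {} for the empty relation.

{(36, 28, b), (6, 22, t), (6, 35, k)}

Selection C ≠ 30: {(13, x, 26, 27), (16, r, 29, 39), (16, u, 23, 5), (18, w, 30, 12), (22, t, 4, 6), (28, b, 28, 36), (35, k, 8, 6)}
Selection C ≥ 19 ∧ D ≠ 5: {(22, t, 4, 6), (28, b, 28, 36), (35, k, 8, 6)}
Projecting to D, C, F: {(36, 28, b), (6, 22, t), (6, 35, k)}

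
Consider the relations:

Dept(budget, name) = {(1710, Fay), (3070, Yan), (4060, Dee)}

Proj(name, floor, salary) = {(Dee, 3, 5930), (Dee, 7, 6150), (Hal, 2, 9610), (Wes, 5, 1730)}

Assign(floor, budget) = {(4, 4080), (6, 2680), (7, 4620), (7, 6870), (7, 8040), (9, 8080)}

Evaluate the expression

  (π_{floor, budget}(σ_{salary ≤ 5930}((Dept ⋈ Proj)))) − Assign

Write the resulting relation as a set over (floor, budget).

{(3, 4060)}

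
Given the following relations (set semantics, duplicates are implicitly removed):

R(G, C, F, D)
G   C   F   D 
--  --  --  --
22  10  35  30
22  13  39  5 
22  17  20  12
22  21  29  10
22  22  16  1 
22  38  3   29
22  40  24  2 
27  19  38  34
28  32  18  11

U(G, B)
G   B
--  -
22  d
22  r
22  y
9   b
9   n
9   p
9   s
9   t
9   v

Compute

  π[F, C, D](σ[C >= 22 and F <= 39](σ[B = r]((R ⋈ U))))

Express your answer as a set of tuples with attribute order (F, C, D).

{(16, 22, 1), (24, 40, 2), (3, 38, 29)}

Joining R and U on G yields {(22, 10, 35, 30, d), (22, 10, 35, 30, r), (22, 10, 35, 30, y), (22, 13, 39, 5, d), (22, 13, 39, 5, r), (22, 13, 39, 5, y), (22, 17, 20, 12, d), (22, 17, 20, 12, r), (22, 17, 20, 12, y), (22, 21, 29, 10, d), (22, 21, 29, 10, r), (22, 21, 29, 10, y), (22, 22, 16, 1, d), (22, 22, 16, 1, r), (22, 22, 16, 1, y), (22, 38, 3, 29, d), (22, 38, 3, 29, r), (22, 38, 3, 29, y), (22, 40, 24, 2, d), (22, 40, 24, 2, r), (22, 40, 24, 2, y)}.
Filtering on B = r leaves {(22, 10, 35, 30, r), (22, 13, 39, 5, r), (22, 17, 20, 12, r), (22, 21, 29, 10, r), (22, 22, 16, 1, r), (22, 38, 3, 29, r), (22, 40, 24, 2, r)}.
Filtering on C >= 22 and F <= 39 leaves {(22, 22, 16, 1, r), (22, 38, 3, 29, r), (22, 40, 24, 2, r)}.
Projecting to F, C, D: {(16, 22, 1), (24, 40, 2), (3, 38, 29)}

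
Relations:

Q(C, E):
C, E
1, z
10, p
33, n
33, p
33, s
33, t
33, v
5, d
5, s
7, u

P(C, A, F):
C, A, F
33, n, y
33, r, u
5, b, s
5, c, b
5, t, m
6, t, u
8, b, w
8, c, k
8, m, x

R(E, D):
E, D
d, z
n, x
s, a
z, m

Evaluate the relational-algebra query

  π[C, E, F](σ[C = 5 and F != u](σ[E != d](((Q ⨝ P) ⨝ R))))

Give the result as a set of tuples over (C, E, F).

Natural join on C: {(33, n, n, y), (33, n, r, u), (33, p, n, y), (33, p, r, u), (33, s, n, y), (33, s, r, u), (33, t, n, y), (33, t, r, u), (33, v, n, y), (33, v, r, u), (5, d, b, s), (5, d, c, b), (5, d, t, m), (5, s, b, s), (5, s, c, b), (5, s, t, m)}
Natural join on E: {(33, n, n, y, x), (33, n, r, u, x), (33, s, n, y, a), (33, s, r, u, a), (5, d, b, s, z), (5, d, c, b, z), (5, d, t, m, z), (5, s, b, s, a), (5, s, c, b, a), (5, s, t, m, a)}
Filtering on E != d leaves {(33, n, n, y, x), (33, n, r, u, x), (33, s, n, y, a), (33, s, r, u, a), (5, s, b, s, a), (5, s, c, b, a), (5, s, t, m, a)}.
Filtering on C = 5 and F != u leaves {(5, s, b, s, a), (5, s, c, b, a), (5, s, t, m, a)}.
Keep only column(s) C, E, F: {(5, s, b), (5, s, m), (5, s, s)}

{(5, s, b), (5, s, m), (5, s, s)}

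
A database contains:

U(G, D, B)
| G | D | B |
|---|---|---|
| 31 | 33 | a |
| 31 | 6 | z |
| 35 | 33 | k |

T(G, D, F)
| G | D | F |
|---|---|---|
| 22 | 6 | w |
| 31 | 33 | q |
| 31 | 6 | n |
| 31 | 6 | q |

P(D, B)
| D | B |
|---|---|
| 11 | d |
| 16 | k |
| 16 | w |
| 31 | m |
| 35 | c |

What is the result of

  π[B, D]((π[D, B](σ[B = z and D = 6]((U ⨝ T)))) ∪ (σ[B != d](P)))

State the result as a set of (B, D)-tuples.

{(c, 35), (k, 16), (m, 31), (w, 16), (z, 6)}

Natural join on G, D: {(31, 33, a, q), (31, 6, z, n), (31, 6, z, q)}
Filtering on B = z and D = 6 leaves {(31, 6, z, n), (31, 6, z, q)}.
π[D, B]: project onto (D, B) (1 duplicate(s) eliminated) → {(6, z)}
Filtering on B != d leaves {(16, k), (16, w), (31, m), (35, c)}.
Union: {(6, z)} with {(16, k), (16, w), (31, m), (35, c)} → {(16, k), (16, w), (31, m), (35, c), (6, z)}
π[B, D]: project onto (B, D) → {(c, 35), (k, 16), (m, 31), (w, 16), (z, 6)}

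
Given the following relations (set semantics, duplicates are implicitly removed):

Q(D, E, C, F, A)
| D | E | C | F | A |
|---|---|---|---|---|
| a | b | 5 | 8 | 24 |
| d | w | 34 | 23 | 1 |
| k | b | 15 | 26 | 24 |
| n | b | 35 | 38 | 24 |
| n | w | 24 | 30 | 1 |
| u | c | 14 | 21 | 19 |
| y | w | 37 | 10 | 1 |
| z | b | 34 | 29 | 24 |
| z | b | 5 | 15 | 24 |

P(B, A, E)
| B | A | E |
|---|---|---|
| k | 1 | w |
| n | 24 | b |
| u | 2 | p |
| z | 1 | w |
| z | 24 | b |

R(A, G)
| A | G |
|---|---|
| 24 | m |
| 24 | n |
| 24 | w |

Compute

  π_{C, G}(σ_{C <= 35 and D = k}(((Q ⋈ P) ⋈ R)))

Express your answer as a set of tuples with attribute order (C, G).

Q ⋈ P (natural join on E, A): {(a, b, 5, 8, 24, n), (a, b, 5, 8, 24, z), (d, w, 34, 23, 1, k), (d, w, 34, 23, 1, z), (k, b, 15, 26, 24, n), (k, b, 15, 26, 24, z), (n, b, 35, 38, 24, n), (n, b, 35, 38, 24, z), (n, w, 24, 30, 1, k), (n, w, 24, 30, 1, z), (y, w, 37, 10, 1, k), (y, w, 37, 10, 1, z), (z, b, 34, 29, 24, n), (z, b, 34, 29, 24, z), (z, b, 5, 15, 24, n), (z, b, 5, 15, 24, z)}
(Q ⋈ P) ⋈ R (natural join on A): {(a, b, 5, 8, 24, n, m), (a, b, 5, 8, 24, n, n), (a, b, 5, 8, 24, n, w), (a, b, 5, 8, 24, z, m), (a, b, 5, 8, 24, z, n), (a, b, 5, 8, 24, z, w), (k, b, 15, 26, 24, n, m), (k, b, 15, 26, 24, n, n), (k, b, 15, 26, 24, n, w), (k, b, 15, 26, 24, z, m), (k, b, 15, 26, 24, z, n), (k, b, 15, 26, 24, z, w), (n, b, 35, 38, 24, n, m), (n, b, 35, 38, 24, n, n), (n, b, 35, 38, 24, n, w), (n, b, 35, 38, 24, z, m), (n, b, 35, 38, 24, z, n), (n, b, 35, 38, 24, z, w), (z, b, 34, 29, 24, n, m), (z, b, 34, 29, 24, n, n), (z, b, 34, 29, 24, n, w), (z, b, 34, 29, 24, z, m), (z, b, 34, 29, 24, z, n), (z, b, 34, 29, 24, z, w), (z, b, 5, 15, 24, n, m), (z, b, 5, 15, 24, n, n), (z, b, 5, 15, 24, n, w), (z, b, 5, 15, 24, z, m), (z, b, 5, 15, 24, z, n), (z, b, 5, 15, 24, z, w)}
σ[C <= 35 and D = k]: keep tuples satisfying C <= 35 and D = k → {(k, b, 15, 26, 24, n, m), (k, b, 15, 26, 24, n, n), (k, b, 15, 26, 24, n, w), (k, b, 15, 26, 24, z, m), (k, b, 15, 26, 24, z, n), (k, b, 15, 26, 24, z, w)}
Projecting to C, G (3 duplicate(s) eliminated): {(15, m), (15, n), (15, w)}

{(15, m), (15, n), (15, w)}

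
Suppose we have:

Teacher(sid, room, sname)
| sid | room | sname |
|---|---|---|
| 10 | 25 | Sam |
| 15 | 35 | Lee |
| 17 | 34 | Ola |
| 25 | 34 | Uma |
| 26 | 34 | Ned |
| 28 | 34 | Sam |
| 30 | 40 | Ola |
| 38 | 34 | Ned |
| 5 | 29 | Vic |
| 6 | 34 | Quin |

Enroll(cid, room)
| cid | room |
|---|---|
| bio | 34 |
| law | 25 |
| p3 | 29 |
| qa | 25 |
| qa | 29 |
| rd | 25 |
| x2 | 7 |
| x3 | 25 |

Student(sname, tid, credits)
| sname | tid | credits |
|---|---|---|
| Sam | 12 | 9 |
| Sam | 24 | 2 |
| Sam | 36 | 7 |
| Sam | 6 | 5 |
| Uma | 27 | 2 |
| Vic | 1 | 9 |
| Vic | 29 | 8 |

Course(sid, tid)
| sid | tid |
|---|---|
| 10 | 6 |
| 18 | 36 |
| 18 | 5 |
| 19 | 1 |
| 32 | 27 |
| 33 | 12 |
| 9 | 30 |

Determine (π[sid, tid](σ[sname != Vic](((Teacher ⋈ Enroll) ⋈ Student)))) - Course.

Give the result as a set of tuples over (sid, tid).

Natural join on room: {(10, 25, Sam, law), (10, 25, Sam, qa), (10, 25, Sam, rd), (10, 25, Sam, x3), (17, 34, Ola, bio), (25, 34, Uma, bio), (26, 34, Ned, bio), (28, 34, Sam, bio), (38, 34, Ned, bio), (5, 29, Vic, p3), (5, 29, Vic, qa), (6, 34, Quin, bio)}
Natural join on sname: {(10, 25, Sam, law, 12, 9), (10, 25, Sam, law, 24, 2), (10, 25, Sam, law, 36, 7), (10, 25, Sam, law, 6, 5), (10, 25, Sam, qa, 12, 9), (10, 25, Sam, qa, 24, 2), (10, 25, Sam, qa, 36, 7), (10, 25, Sam, qa, 6, 5), (10, 25, Sam, rd, 12, 9), (10, 25, Sam, rd, 24, 2), (10, 25, Sam, rd, 36, 7), (10, 25, Sam, rd, 6, 5), (10, 25, Sam, x3, 12, 9), (10, 25, Sam, x3, 24, 2), (10, 25, Sam, x3, 36, 7), (10, 25, Sam, x3, 6, 5), (25, 34, Uma, bio, 27, 2), (28, 34, Sam, bio, 12, 9), (28, 34, Sam, bio, 24, 2), (28, 34, Sam, bio, 36, 7), (28, 34, Sam, bio, 6, 5), (5, 29, Vic, p3, 1, 9), (5, 29, Vic, p3, 29, 8), (5, 29, Vic, qa, 1, 9), (5, 29, Vic, qa, 29, 8)}
σ[sname != Vic]: keep tuples satisfying sname != Vic → {(10, 25, Sam, law, 12, 9), (10, 25, Sam, law, 24, 2), (10, 25, Sam, law, 36, 7), (10, 25, Sam, law, 6, 5), (10, 25, Sam, qa, 12, 9), (10, 25, Sam, qa, 24, 2), (10, 25, Sam, qa, 36, 7), (10, 25, Sam, qa, 6, 5), (10, 25, Sam, rd, 12, 9), (10, 25, Sam, rd, 24, 2), (10, 25, Sam, rd, 36, 7), (10, 25, Sam, rd, 6, 5), (10, 25, Sam, x3, 12, 9), (10, 25, Sam, x3, 24, 2), (10, 25, Sam, x3, 36, 7), (10, 25, Sam, x3, 6, 5), (25, 34, Uma, bio, 27, 2), (28, 34, Sam, bio, 12, 9), (28, 34, Sam, bio, 24, 2), (28, 34, Sam, bio, 36, 7), (28, 34, Sam, bio, 6, 5)}
Keep only column(s) sid, tid (12 duplicate(s) eliminated): {(10, 12), (10, 24), (10, 36), (10, 6), (25, 27), (28, 12), (28, 24), (28, 36), (28, 6)}
Set difference of the two operands is {(10, 12), (10, 24), (10, 36), (25, 27), (28, 12), (28, 24), (28, 36), (28, 6)}.

{(10, 12), (10, 24), (10, 36), (25, 27), (28, 12), (28, 24), (28, 36), (28, 6)}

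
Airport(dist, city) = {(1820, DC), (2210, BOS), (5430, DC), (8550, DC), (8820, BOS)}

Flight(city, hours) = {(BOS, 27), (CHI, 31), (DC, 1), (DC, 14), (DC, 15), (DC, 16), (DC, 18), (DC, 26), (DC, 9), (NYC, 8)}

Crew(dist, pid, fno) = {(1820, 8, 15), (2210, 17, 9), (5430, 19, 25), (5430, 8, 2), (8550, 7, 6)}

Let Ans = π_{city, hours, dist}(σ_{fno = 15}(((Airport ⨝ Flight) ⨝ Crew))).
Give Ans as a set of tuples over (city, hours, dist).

Airport ⋈ Flight (natural join on city): {(1820, DC, 1), (1820, DC, 14), (1820, DC, 15), (1820, DC, 16), (1820, DC, 18), (1820, DC, 26), (1820, DC, 9), (2210, BOS, 27), (5430, DC, 1), (5430, DC, 14), (5430, DC, 15), (5430, DC, 16), (5430, DC, 18), (5430, DC, 26), (5430, DC, 9), (8550, DC, 1), (8550, DC, 14), (8550, DC, 15), (8550, DC, 16), (8550, DC, 18), (8550, DC, 26), (8550, DC, 9), (8820, BOS, 27)}
(Airport ⨝ Flight) ⋈ Crew (natural join on dist): {(1820, DC, 1, 8, 15), (1820, DC, 14, 8, 15), (1820, DC, 15, 8, 15), (1820, DC, 16, 8, 15), (1820, DC, 18, 8, 15), (1820, DC, 26, 8, 15), (1820, DC, 9, 8, 15), (2210, BOS, 27, 17, 9), (5430, DC, 1, 19, 25), (5430, DC, 1, 8, 2), (5430, DC, 14, 19, 25), (5430, DC, 14, 8, 2), (5430, DC, 15, 19, 25), (5430, DC, 15, 8, 2), (5430, DC, 16, 19, 25), (5430, DC, 16, 8, 2), (5430, DC, 18, 19, 25), (5430, DC, 18, 8, 2), (5430, DC, 26, 19, 25), (5430, DC, 26, 8, 2), (5430, DC, 9, 19, 25), (5430, DC, 9, 8, 2), (8550, DC, 1, 7, 6), (8550, DC, 14, 7, 6), (8550, DC, 15, 7, 6), (8550, DC, 16, 7, 6), (8550, DC, 18, 7, 6), (8550, DC, 26, 7, 6), (8550, DC, 9, 7, 6)}
Apply σ_{fno = 15}; surviving tuples: {(1820, DC, 1, 8, 15), (1820, DC, 14, 8, 15), (1820, DC, 15, 8, 15), (1820, DC, 16, 8, 15), (1820, DC, 18, 8, 15), (1820, DC, 26, 8, 15), (1820, DC, 9, 8, 15)}
Projecting to city, hours, dist: {(DC, 1, 1820), (DC, 14, 1820), (DC, 15, 1820), (DC, 16, 1820), (DC, 18, 1820), (DC, 26, 1820), (DC, 9, 1820)}

{(DC, 1, 1820), (DC, 14, 1820), (DC, 15, 1820), (DC, 16, 1820), (DC, 18, 1820), (DC, 26, 1820), (DC, 9, 1820)}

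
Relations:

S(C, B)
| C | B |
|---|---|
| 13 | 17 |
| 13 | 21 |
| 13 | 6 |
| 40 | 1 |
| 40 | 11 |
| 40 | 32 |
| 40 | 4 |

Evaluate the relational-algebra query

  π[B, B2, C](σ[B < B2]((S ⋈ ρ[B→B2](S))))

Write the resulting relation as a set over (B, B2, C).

ρ[B→B2]: schema becomes (C, B2); tuples unchanged.
S ⋈ ρ[B→B2](S) (natural join on C): {(13, 17, 17), (13, 17, 21), (13, 17, 6), (13, 21, 17), (13, 21, 21), (13, 21, 6), (13, 6, 17), (13, 6, 21), (13, 6, 6), (40, 1, 1), (40, 1, 11), (40, 1, 32), (40, 1, 4), (40, 11, 1), (40, 11, 11), (40, 11, 32), (40, 11, 4), (40, 32, 1), (40, 32, 11), (40, 32, 32), (40, 32, 4), (40, 4, 1), (40, 4, 11), (40, 4, 32), (40, 4, 4)}
Selection B < B2: {(13, 17, 21), (13, 6, 17), (13, 6, 21), (40, 1, 11), (40, 1, 32), (40, 1, 4), (40, 11, 32), (40, 4, 11), (40, 4, 32)}
Projecting to B, B2, C: {(1, 11, 40), (1, 32, 40), (1, 4, 40), (11, 32, 40), (17, 21, 13), (4, 11, 40), (4, 32, 40), (6, 17, 13), (6, 21, 13)}

{(1, 11, 40), (1, 32, 40), (1, 4, 40), (11, 32, 40), (17, 21, 13), (4, 11, 40), (4, 32, 40), (6, 17, 13), (6, 21, 13)}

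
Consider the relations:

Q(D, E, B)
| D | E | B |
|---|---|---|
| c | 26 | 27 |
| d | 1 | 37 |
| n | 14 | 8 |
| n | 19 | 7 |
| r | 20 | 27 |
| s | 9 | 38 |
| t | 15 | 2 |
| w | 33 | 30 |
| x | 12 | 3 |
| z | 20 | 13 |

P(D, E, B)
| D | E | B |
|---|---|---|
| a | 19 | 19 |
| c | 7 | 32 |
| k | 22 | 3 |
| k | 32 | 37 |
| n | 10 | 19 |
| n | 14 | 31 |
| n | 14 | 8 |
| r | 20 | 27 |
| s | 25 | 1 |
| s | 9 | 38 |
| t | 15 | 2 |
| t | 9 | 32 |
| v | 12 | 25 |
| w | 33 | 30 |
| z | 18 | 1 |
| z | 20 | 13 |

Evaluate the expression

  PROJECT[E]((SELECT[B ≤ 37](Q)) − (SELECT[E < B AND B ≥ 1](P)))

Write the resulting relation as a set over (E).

Filtering on B ≤ 37 leaves {(c, 26, 27), (d, 1, 37), (n, 14, 8), (n, 19, 7), (r, 20, 27), (t, 15, 2), (w, 33, 30), (x, 12, 3), (z, 20, 13)}.
Filtering on E < B AND B ≥ 1 leaves {(c, 7, 32), (k, 32, 37), (n, 10, 19), (n, 14, 31), (r, 20, 27), (s, 9, 38), (t, 9, 32), (v, 12, 25)}.
Set difference of the two operands is {(c, 26, 27), (d, 1, 37), (n, 14, 8), (n, 19, 7), (t, 15, 2), (w, 33, 30), (x, 12, 3), (z, 20, 13)}.
Projecting to E: {1, 12, 14, 15, 19, 20, 26, 33}

{1, 12, 14, 15, 19, 20, 26, 33}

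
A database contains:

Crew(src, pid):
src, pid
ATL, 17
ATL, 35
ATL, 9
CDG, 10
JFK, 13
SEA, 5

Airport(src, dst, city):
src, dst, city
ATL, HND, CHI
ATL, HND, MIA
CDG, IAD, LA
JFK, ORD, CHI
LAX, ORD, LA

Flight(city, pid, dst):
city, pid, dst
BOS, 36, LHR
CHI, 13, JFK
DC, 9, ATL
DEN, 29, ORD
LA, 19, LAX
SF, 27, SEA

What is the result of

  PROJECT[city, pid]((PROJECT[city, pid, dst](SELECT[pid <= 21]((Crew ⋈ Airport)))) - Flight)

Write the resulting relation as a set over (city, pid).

{(CHI, 13), (CHI, 17), (CHI, 9), (LA, 10), (MIA, 17), (MIA, 9)}

Joining Crew and Airport on src yields {(ATL, 17, HND, CHI), (ATL, 17, HND, MIA), (ATL, 35, HND, CHI), (ATL, 35, HND, MIA), (ATL, 9, HND, CHI), (ATL, 9, HND, MIA), (CDG, 10, IAD, LA), (JFK, 13, ORD, CHI)}.
Apply σ_{pid <= 21}; surviving tuples: {(ATL, 17, HND, CHI), (ATL, 17, HND, MIA), (ATL, 9, HND, CHI), (ATL, 9, HND, MIA), (CDG, 10, IAD, LA), (JFK, 13, ORD, CHI)}
π_{city, pid, dst} gives {(CHI, 13, ORD), (CHI, 17, HND), (CHI, 9, HND), (LA, 10, IAD), (MIA, 17, HND), (MIA, 9, HND)}.
Taking the difference: {(CHI, 13, ORD), (CHI, 17, HND), (CHI, 9, HND), (LA, 10, IAD), (MIA, 17, HND), (MIA, 9, HND)}
π_{city, pid} gives {(CHI, 13), (CHI, 17), (CHI, 9), (LA, 10), (MIA, 17), (MIA, 9)}.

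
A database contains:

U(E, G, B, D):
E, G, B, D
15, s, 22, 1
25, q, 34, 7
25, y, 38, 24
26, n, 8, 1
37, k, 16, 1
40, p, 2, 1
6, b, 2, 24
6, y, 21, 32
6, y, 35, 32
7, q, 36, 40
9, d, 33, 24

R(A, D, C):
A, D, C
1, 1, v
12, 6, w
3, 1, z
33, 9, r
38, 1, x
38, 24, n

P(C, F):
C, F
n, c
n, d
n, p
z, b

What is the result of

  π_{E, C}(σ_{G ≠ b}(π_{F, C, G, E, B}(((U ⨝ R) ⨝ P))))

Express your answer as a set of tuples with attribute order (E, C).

{(15, z), (25, n), (26, z), (37, z), (40, z), (9, n)}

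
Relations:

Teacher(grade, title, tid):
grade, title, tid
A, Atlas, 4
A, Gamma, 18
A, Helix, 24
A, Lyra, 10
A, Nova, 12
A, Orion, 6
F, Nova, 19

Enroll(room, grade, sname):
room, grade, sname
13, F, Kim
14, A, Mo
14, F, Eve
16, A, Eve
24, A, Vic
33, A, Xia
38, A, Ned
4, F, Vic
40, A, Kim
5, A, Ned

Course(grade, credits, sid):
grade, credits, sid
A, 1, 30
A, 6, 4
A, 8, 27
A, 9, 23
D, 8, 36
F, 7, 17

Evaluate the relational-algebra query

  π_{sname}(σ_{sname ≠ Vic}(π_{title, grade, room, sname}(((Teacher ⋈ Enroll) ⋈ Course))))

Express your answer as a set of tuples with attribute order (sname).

{Eve, Kim, Mo, Ned, Xia}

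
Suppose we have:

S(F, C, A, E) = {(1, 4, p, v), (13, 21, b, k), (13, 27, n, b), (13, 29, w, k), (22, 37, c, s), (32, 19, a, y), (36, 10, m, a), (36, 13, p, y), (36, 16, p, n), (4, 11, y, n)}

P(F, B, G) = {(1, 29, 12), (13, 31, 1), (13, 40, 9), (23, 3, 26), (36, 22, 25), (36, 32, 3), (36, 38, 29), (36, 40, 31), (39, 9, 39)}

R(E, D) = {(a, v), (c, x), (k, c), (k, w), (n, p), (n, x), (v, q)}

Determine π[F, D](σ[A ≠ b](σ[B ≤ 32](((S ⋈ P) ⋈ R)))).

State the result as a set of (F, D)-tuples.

Joining S and P on F yields {(1, 4, p, v, 29, 12), (13, 21, b, k, 31, 1), (13, 21, b, k, 40, 9), (13, 27, n, b, 31, 1), (13, 27, n, b, 40, 9), (13, 29, w, k, 31, 1), (13, 29, w, k, 40, 9), (36, 10, m, a, 22, 25), (36, 10, m, a, 32, 3), (36, 10, m, a, 38, 29), (36, 10, m, a, 40, 31), (36, 13, p, y, 22, 25), (36, 13, p, y, 32, 3), (36, 13, p, y, 38, 29), (36, 13, p, y, 40, 31), (36, 16, p, n, 22, 25), (36, 16, p, n, 32, 3), (36, 16, p, n, 38, 29), (36, 16, p, n, 40, 31)}.
Joining (S ⋈ P) and R on E yields {(1, 4, p, v, 29, 12, q), (13, 21, b, k, 31, 1, c), (13, 21, b, k, 31, 1, w), (13, 21, b, k, 40, 9, c), (13, 21, b, k, 40, 9, w), (13, 29, w, k, 31, 1, c), (13, 29, w, k, 31, 1, w), (13, 29, w, k, 40, 9, c), (13, 29, w, k, 40, 9, w), (36, 10, m, a, 22, 25, v), (36, 10, m, a, 32, 3, v), (36, 10, m, a, 38, 29, v), (36, 10, m, a, 40, 31, v), (36, 16, p, n, 22, 25, p), (36, 16, p, n, 22, 25, x), (36, 16, p, n, 32, 3, p), (36, 16, p, n, 32, 3, x), (36, 16, p, n, 38, 29, p), (36, 16, p, n, 38, 29, x), (36, 16, p, n, 40, 31, p), (36, 16, p, n, 40, 31, x)}.
Apply σ_{B ≤ 32}; surviving tuples: {(1, 4, p, v, 29, 12, q), (13, 21, b, k, 31, 1, c), (13, 21, b, k, 31, 1, w), (13, 29, w, k, 31, 1, c), (13, 29, w, k, 31, 1, w), (36, 10, m, a, 22, 25, v), (36, 10, m, a, 32, 3, v), (36, 16, p, n, 22, 25, p), (36, 16, p, n, 22, 25, x), (36, 16, p, n, 32, 3, p), (36, 16, p, n, 32, 3, x)}
Apply σ_{A ≠ b}; surviving tuples: {(1, 4, p, v, 29, 12, q), (13, 29, w, k, 31, 1, c), (13, 29, w, k, 31, 1, w), (36, 10, m, a, 22, 25, v), (36, 10, m, a, 32, 3, v), (36, 16, p, n, 22, 25, p), (36, 16, p, n, 22, 25, x), (36, 16, p, n, 32, 3, p), (36, 16, p, n, 32, 3, x)}
π[F, D]: project onto (F, D) (3 duplicate(s) eliminated) → {(1, q), (13, c), (13, w), (36, p), (36, v), (36, x)}

{(1, q), (13, c), (13, w), (36, p), (36, v), (36, x)}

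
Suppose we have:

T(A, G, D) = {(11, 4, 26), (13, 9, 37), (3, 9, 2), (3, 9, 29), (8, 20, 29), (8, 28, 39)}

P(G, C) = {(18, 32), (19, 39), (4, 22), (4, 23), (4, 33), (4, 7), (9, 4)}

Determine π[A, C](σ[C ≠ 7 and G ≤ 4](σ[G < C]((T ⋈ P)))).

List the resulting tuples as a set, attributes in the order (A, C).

T ⋈ P (natural join on G): {(11, 4, 26, 22), (11, 4, 26, 23), (11, 4, 26, 33), (11, 4, 26, 7), (13, 9, 37, 4), (3, 9, 2, 4), (3, 9, 29, 4)}
σ[G < C]: keep tuples satisfying G < C → {(11, 4, 26, 22), (11, 4, 26, 23), (11, 4, 26, 33), (11, 4, 26, 7)}
σ[C ≠ 7 and G ≤ 4]: keep tuples satisfying C ≠ 7 and G ≤ 4 → {(11, 4, 26, 22), (11, 4, 26, 23), (11, 4, 26, 33)}
Projecting to A, C: {(11, 22), (11, 23), (11, 33)}

{(11, 22), (11, 23), (11, 33)}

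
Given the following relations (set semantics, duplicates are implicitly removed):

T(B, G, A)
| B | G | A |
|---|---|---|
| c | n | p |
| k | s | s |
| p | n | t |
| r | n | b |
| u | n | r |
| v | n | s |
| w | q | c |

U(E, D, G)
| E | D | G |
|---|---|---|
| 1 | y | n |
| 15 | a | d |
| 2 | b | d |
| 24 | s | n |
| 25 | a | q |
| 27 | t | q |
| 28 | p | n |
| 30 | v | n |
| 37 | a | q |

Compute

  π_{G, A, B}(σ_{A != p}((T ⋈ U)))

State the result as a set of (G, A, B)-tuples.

{(n, b, r), (n, r, u), (n, s, v), (n, t, p), (q, c, w)}

Joining T and U on G yields {(c, n, p, 1, y), (c, n, p, 24, s), (c, n, p, 28, p), (c, n, p, 30, v), (p, n, t, 1, y), (p, n, t, 24, s), (p, n, t, 28, p), (p, n, t, 30, v), (r, n, b, 1, y), (r, n, b, 24, s), (r, n, b, 28, p), (r, n, b, 30, v), (u, n, r, 1, y), (u, n, r, 24, s), (u, n, r, 28, p), (u, n, r, 30, v), (v, n, s, 1, y), (v, n, s, 24, s), (v, n, s, 28, p), (v, n, s, 30, v), (w, q, c, 25, a), (w, q, c, 27, t), (w, q, c, 37, a)}.
Filtering on A != p leaves {(p, n, t, 1, y), (p, n, t, 24, s), (p, n, t, 28, p), (p, n, t, 30, v), (r, n, b, 1, y), (r, n, b, 24, s), (r, n, b, 28, p), (r, n, b, 30, v), (u, n, r, 1, y), (u, n, r, 24, s), (u, n, r, 28, p), (u, n, r, 30, v), (v, n, s, 1, y), (v, n, s, 24, s), (v, n, s, 28, p), (v, n, s, 30, v), (w, q, c, 25, a), (w, q, c, 27, t), (w, q, c, 37, a)}.
Keep only column(s) G, A, B (14 duplicate(s) eliminated): {(n, b, r), (n, r, u), (n, s, v), (n, t, p), (q, c, w)}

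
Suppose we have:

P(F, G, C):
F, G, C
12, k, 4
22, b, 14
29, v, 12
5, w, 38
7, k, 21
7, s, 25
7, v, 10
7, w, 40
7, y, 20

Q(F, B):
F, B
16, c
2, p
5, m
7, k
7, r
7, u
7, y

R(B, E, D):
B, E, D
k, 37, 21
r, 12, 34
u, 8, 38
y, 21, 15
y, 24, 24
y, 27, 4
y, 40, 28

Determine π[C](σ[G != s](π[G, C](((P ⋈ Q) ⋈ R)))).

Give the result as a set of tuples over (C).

Natural join on F: {(5, w, 38, m), (7, k, 21, k), (7, k, 21, r), (7, k, 21, u), (7, k, 21, y), (7, s, 25, k), (7, s, 25, r), (7, s, 25, u), (7, s, 25, y), (7, v, 10, k), (7, v, 10, r), (7, v, 10, u), (7, v, 10, y), (7, w, 40, k), (7, w, 40, r), (7, w, 40, u), (7, w, 40, y), (7, y, 20, k), (7, y, 20, r), (7, y, 20, u), (7, y, 20, y)}
Natural join on B: {(7, k, 21, k, 37, 21), (7, k, 21, r, 12, 34), (7, k, 21, u, 8, 38), (7, k, 21, y, 21, 15), (7, k, 21, y, 24, 24), (7, k, 21, y, 27, 4), (7, k, 21, y, 40, 28), (7, s, 25, k, 37, 21), (7, s, 25, r, 12, 34), (7, s, 25, u, 8, 38), (7, s, 25, y, 21, 15), (7, s, 25, y, 24, 24), (7, s, 25, y, 27, 4), (7, s, 25, y, 40, 28), (7, v, 10, k, 37, 21), (7, v, 10, r, 12, 34), (7, v, 10, u, 8, 38), (7, v, 10, y, 21, 15), (7, v, 10, y, 24, 24), (7, v, 10, y, 27, 4), (7, v, 10, y, 40, 28), (7, w, 40, k, 37, 21), (7, w, 40, r, 12, 34), (7, w, 40, u, 8, 38), (7, w, 40, y, 21, 15), (7, w, 40, y, 24, 24), (7, w, 40, y, 27, 4), (7, w, 40, y, 40, 28), (7, y, 20, k, 37, 21), (7, y, 20, r, 12, 34), (7, y, 20, u, 8, 38), (7, y, 20, y, 21, 15), (7, y, 20, y, 24, 24), (7, y, 20, y, 27, 4), (7, y, 20, y, 40, 28)}
π[G, C]: project onto (G, C) (30 duplicate(s) eliminated) → {(k, 21), (s, 25), (v, 10), (w, 40), (y, 20)}
Apply σ_{G != s}; surviving tuples: {(k, 21), (v, 10), (w, 40), (y, 20)}
π[C]: project onto (C) → {10, 20, 21, 40}

{10, 20, 21, 40}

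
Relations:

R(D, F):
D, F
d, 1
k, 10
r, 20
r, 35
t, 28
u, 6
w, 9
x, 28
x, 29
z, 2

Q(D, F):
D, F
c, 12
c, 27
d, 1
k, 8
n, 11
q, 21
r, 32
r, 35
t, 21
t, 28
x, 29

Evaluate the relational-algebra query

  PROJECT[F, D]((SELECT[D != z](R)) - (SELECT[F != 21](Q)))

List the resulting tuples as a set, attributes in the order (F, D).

{(10, k), (20, r), (28, x), (6, u), (9, w)}

Apply σ_{D != z}; surviving tuples: {(d, 1), (k, 10), (r, 20), (r, 35), (t, 28), (u, 6), (w, 9), (x, 28), (x, 29)}
Apply σ_{F != 21}; surviving tuples: {(c, 12), (c, 27), (d, 1), (k, 8), (n, 11), (r, 32), (r, 35), (t, 28), (x, 29)}
Taking the difference: {(k, 10), (r, 20), (u, 6), (w, 9), (x, 28)}
π[F, D]: project onto (F, D) → {(10, k), (20, r), (28, x), (6, u), (9, w)}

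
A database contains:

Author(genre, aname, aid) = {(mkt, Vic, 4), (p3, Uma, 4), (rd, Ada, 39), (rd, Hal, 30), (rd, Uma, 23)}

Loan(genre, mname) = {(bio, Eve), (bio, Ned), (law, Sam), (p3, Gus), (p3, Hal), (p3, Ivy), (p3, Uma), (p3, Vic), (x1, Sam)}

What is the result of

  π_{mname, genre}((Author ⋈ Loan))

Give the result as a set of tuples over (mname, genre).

{(Gus, p3), (Hal, p3), (Ivy, p3), (Uma, p3), (Vic, p3)}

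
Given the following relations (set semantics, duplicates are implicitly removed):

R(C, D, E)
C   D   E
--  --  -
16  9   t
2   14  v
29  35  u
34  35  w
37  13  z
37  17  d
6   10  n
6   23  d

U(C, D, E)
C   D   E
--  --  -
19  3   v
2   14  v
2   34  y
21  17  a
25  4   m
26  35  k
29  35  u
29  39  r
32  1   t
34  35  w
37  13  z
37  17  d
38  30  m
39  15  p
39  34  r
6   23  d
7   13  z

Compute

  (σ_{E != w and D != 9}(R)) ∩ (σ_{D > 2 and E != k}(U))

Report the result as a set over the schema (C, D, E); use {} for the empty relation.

σ[E != w and D != 9]: keep tuples satisfying E != w and D != 9 → {(2, 14, v), (29, 35, u), (37, 13, z), (37, 17, d), (6, 10, n), (6, 23, d)}
σ[D > 2 and E != k]: keep tuples satisfying D > 2 and E != k → {(19, 3, v), (2, 14, v), (2, 34, y), (21, 17, a), (25, 4, m), (29, 35, u), (29, 39, r), (34, 35, w), (37, 13, z), (37, 17, d), (38, 30, m), (39, 15, p), (39, 34, r), (6, 23, d), (7, 13, z)}
Taking the intersection: {(2, 14, v), (29, 35, u), (37, 13, z), (37, 17, d), (6, 23, d)}

{(2, 14, v), (29, 35, u), (37, 13, z), (37, 17, d), (6, 23, d)}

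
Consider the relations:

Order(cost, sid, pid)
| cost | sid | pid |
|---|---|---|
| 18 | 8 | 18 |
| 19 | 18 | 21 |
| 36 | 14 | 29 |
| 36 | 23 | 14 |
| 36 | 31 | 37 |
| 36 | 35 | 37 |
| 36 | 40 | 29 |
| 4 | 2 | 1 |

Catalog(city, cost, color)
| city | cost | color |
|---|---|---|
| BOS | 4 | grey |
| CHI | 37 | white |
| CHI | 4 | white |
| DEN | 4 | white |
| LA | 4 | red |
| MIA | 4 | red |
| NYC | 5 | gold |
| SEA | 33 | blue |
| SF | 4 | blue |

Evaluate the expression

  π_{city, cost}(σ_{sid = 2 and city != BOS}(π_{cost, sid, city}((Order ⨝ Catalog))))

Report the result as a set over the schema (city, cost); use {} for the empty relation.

Natural join on cost: {(4, 2, 1, BOS, grey), (4, 2, 1, CHI, white), (4, 2, 1, DEN, white), (4, 2, 1, LA, red), (4, 2, 1, MIA, red), (4, 2, 1, SF, blue)}
π[cost, sid, city]: project onto (cost, sid, city) → {(4, 2, BOS), (4, 2, CHI), (4, 2, DEN), (4, 2, LA), (4, 2, MIA), (4, 2, SF)}
Filtering on sid = 2 and city != BOS leaves {(4, 2, CHI), (4, 2, DEN), (4, 2, LA), (4, 2, MIA), (4, 2, SF)}.
π[city, cost]: project onto (city, cost) → {(CHI, 4), (DEN, 4), (LA, 4), (MIA, 4), (SF, 4)}

{(CHI, 4), (DEN, 4), (LA, 4), (MIA, 4), (SF, 4)}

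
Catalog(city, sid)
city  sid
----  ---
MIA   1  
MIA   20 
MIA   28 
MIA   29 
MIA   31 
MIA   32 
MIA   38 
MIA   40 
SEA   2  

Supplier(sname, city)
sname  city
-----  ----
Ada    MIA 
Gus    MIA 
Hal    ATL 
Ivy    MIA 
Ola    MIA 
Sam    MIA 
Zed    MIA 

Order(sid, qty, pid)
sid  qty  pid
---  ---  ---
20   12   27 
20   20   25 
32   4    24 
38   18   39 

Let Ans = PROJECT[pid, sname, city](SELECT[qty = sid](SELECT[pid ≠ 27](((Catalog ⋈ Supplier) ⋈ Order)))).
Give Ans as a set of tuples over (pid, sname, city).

Catalog ⋈ Supplier (natural join on city): {(MIA, 1, Ada), (MIA, 1, Gus), (MIA, 1, Ivy), (MIA, 1, Ola), (MIA, 1, Sam), (MIA, 1, Zed), (MIA, 20, Ada), (MIA, 20, Gus), (MIA, 20, Ivy), (MIA, 20, Ola), (MIA, 20, Sam), (MIA, 20, Zed), (MIA, 28, Ada), (MIA, 28, Gus), (MIA, 28, Ivy), (MIA, 28, Ola), (MIA, 28, Sam), (MIA, 28, Zed), (MIA, 29, Ada), (MIA, 29, Gus), (MIA, 29, Ivy), (MIA, 29, Ola), (MIA, 29, Sam), (MIA, 29, Zed), (MIA, 31, Ada), (MIA, 31, Gus), (MIA, 31, Ivy), (MIA, 31, Ola), (MIA, 31, Sam), (MIA, 31, Zed), (MIA, 32, Ada), (MIA, 32, Gus), (MIA, 32, Ivy), (MIA, 32, Ola), (MIA, 32, Sam), (MIA, 32, Zed), (MIA, 38, Ada), (MIA, 38, Gus), (MIA, 38, Ivy), (MIA, 38, Ola), (MIA, 38, Sam), (MIA, 38, Zed), (MIA, 40, Ada), (MIA, 40, Gus), (MIA, 40, Ivy), (MIA, 40, Ola), (MIA, 40, Sam), (MIA, 40, Zed)}
(Catalog ⋈ Supplier) ⋈ Order (natural join on sid): {(MIA, 20, Ada, 12, 27), (MIA, 20, Ada, 20, 25), (MIA, 20, Gus, 12, 27), (MIA, 20, Gus, 20, 25), (MIA, 20, Ivy, 12, 27), (MIA, 20, Ivy, 20, 25), (MIA, 20, Ola, 12, 27), (MIA, 20, Ola, 20, 25), (MIA, 20, Sam, 12, 27), (MIA, 20, Sam, 20, 25), (MIA, 20, Zed, 12, 27), (MIA, 20, Zed, 20, 25), (MIA, 32, Ada, 4, 24), (MIA, 32, Gus, 4, 24), (MIA, 32, Ivy, 4, 24), (MIA, 32, Ola, 4, 24), (MIA, 32, Sam, 4, 24), (MIA, 32, Zed, 4, 24), (MIA, 38, Ada, 18, 39), (MIA, 38, Gus, 18, 39), (MIA, 38, Ivy, 18, 39), (MIA, 38, Ola, 18, 39), (MIA, 38, Sam, 18, 39), (MIA, 38, Zed, 18, 39)}
Filtering on pid ≠ 27 leaves {(MIA, 20, Ada, 20, 25), (MIA, 20, Gus, 20, 25), (MIA, 20, Ivy, 20, 25), (MIA, 20, Ola, 20, 25), (MIA, 20, Sam, 20, 25), (MIA, 20, Zed, 20, 25), (MIA, 32, Ada, 4, 24), (MIA, 32, Gus, 4, 24), (MIA, 32, Ivy, 4, 24), (MIA, 32, Ola, 4, 24), (MIA, 32, Sam, 4, 24), (MIA, 32, Zed, 4, 24), (MIA, 38, Ada, 18, 39), (MIA, 38, Gus, 18, 39), (MIA, 38, Ivy, 18, 39), (MIA, 38, Ola, 18, 39), (MIA, 38, Sam, 18, 39), (MIA, 38, Zed, 18, 39)}.
Filtering on qty = sid leaves {(MIA, 20, Ada, 20, 25), (MIA, 20, Gus, 20, 25), (MIA, 20, Ivy, 20, 25), (MIA, 20, Ola, 20, 25), (MIA, 20, Sam, 20, 25), (MIA, 20, Zed, 20, 25)}.
Keep only column(s) pid, sname, city: {(25, Ada, MIA), (25, Gus, MIA), (25, Ivy, MIA), (25, Ola, MIA), (25, Sam, MIA), (25, Zed, MIA)}

{(25, Ada, MIA), (25, Gus, MIA), (25, Ivy, MIA), (25, Ola, MIA), (25, Sam, MIA), (25, Zed, MIA)}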